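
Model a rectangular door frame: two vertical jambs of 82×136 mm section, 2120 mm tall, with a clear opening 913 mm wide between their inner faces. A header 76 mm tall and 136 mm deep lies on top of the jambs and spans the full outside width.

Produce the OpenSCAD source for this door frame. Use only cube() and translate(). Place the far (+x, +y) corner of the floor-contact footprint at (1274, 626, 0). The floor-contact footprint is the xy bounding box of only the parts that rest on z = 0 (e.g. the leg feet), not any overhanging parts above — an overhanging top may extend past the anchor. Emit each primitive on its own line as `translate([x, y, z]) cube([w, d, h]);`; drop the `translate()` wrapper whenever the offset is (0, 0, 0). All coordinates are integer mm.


translate([197, 490, 0]) cube([82, 136, 2120]);
translate([1192, 490, 0]) cube([82, 136, 2120]);
translate([197, 490, 2120]) cube([1077, 136, 76]);


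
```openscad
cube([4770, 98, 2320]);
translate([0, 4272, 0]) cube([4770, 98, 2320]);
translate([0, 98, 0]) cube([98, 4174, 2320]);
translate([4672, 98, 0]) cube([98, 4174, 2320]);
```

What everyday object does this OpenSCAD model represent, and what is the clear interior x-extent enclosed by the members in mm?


A house (or room) frame. The interior width is 4574 mm.

Four 2320 mm walls enclosing a rectangle with no floor or roof — a room or house frame. Outside width is 4770 mm and wall thickness is 98 mm, so the interior width is 4770 − 2 × 98 = 4574 mm.


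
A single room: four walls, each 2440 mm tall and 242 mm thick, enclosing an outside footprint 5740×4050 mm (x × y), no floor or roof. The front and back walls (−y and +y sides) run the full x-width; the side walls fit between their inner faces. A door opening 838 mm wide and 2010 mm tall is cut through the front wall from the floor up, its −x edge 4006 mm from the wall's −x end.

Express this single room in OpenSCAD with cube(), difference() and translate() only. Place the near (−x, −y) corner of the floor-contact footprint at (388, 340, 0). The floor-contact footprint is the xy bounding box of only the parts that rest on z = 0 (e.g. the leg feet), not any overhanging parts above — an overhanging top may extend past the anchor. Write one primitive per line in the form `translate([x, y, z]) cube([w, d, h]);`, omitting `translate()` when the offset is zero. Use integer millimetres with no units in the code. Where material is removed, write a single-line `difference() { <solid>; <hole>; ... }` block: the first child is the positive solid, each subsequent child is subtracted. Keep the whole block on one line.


difference() { translate([388, 340, 0]) cube([5740, 242, 2440]); translate([4394, 340, 0]) cube([838, 242, 2010]); }
translate([388, 4148, 0]) cube([5740, 242, 2440]);
translate([388, 582, 0]) cube([242, 3566, 2440]);
translate([5886, 582, 0]) cube([242, 3566, 2440]);


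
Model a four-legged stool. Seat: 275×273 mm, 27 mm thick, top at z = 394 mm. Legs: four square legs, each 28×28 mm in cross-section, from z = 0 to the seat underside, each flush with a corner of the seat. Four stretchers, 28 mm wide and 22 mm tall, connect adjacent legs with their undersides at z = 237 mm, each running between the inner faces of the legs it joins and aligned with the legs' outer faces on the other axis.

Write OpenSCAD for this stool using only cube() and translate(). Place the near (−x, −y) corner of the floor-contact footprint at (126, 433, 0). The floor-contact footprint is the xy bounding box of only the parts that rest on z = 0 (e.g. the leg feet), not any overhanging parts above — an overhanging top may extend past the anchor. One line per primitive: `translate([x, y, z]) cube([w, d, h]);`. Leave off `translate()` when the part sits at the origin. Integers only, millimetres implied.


translate([126, 433, 367]) cube([275, 273, 27]);
translate([126, 433, 0]) cube([28, 28, 367]);
translate([373, 433, 0]) cube([28, 28, 367]);
translate([126, 678, 0]) cube([28, 28, 367]);
translate([373, 678, 0]) cube([28, 28, 367]);
translate([154, 433, 237]) cube([219, 28, 22]);
translate([154, 678, 237]) cube([219, 28, 22]);
translate([126, 461, 237]) cube([28, 217, 22]);
translate([373, 461, 237]) cube([28, 217, 22]);


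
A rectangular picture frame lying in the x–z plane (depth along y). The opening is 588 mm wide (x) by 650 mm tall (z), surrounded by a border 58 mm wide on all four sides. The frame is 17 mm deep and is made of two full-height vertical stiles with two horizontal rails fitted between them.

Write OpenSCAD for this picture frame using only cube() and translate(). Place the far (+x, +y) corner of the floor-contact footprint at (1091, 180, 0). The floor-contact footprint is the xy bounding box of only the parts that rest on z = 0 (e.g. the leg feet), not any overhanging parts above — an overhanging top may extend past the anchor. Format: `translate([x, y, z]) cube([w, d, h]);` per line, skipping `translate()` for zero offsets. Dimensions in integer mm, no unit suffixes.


translate([387, 163, 0]) cube([58, 17, 766]);
translate([1033, 163, 0]) cube([58, 17, 766]);
translate([445, 163, 0]) cube([588, 17, 58]);
translate([445, 163, 708]) cube([588, 17, 58]);


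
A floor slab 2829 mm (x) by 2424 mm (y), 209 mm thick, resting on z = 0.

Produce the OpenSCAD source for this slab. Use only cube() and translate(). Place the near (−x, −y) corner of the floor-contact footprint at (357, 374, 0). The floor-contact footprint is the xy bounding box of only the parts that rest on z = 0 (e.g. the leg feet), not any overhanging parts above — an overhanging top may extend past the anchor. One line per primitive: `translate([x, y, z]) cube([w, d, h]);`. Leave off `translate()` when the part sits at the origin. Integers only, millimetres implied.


translate([357, 374, 0]) cube([2829, 2424, 209]);


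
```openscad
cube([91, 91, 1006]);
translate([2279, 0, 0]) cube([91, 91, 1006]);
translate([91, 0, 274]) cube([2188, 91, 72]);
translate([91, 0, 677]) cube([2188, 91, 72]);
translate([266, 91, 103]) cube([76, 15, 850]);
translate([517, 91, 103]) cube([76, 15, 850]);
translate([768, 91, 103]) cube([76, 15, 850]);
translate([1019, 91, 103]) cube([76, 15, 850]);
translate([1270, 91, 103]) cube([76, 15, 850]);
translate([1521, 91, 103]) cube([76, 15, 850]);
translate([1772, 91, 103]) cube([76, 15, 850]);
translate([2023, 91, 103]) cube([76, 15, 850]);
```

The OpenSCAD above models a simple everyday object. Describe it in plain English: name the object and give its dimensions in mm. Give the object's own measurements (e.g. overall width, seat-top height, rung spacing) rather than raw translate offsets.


A fence section. Two 91×91 mm posts, 1006 mm tall, stand on the floor with a clear span of 2188 mm between their inner faces. Two horizontal rails of 91×72 mm section span the gap between the posts with their undersides at z = 274 mm and z = 677 mm, flush with the posts' −y face. 8 pickets, each 76 mm wide, 15 mm thick and 850 mm tall, are fixed to the +y face of the rails with their bottoms at z = 103 mm, spaced across the span with a 175 mm gap after the −x post and between neighbouring pickets, with 180 mm left before the +x post.


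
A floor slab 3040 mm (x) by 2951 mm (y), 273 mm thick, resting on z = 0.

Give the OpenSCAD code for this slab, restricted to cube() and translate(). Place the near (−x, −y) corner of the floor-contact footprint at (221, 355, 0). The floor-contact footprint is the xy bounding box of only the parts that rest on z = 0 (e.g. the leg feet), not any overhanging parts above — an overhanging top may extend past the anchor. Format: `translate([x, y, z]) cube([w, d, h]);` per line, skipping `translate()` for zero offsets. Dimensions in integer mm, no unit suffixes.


translate([221, 355, 0]) cube([3040, 2951, 273]);


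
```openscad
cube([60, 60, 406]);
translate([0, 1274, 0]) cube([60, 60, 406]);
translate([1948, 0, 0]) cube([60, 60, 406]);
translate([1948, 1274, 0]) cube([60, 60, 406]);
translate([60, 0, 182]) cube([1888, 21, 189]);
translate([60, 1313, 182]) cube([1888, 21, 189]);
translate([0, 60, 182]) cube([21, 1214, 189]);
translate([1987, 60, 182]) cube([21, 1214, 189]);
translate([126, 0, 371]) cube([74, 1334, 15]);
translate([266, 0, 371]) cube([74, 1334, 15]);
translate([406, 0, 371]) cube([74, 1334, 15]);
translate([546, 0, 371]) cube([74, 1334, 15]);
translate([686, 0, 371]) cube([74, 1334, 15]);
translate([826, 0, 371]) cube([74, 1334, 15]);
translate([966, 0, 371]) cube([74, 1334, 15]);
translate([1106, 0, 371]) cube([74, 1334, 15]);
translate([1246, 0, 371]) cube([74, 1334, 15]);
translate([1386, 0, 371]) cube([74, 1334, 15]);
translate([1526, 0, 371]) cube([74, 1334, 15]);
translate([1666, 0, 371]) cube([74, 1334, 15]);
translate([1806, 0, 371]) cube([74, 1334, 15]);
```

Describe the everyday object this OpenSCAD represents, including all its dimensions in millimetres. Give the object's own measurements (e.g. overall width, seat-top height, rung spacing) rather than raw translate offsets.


A bed frame 2008 mm long (x) by 1334 mm wide (y). Four 60×60 mm corner posts, 406 mm tall, at the corners of the footprint. Four rails of 21 mm thickness and 189 mm height run between adjacent posts with their undersides at z = 182 mm, their outer faces flush with the outside of the frame (the two x-running rails run between the posts' inner faces; the two y-running rails run between the posts' inner faces). 13 slats, each 74 mm wide (x) and 15 mm thick, lie across the top of the two x-running rails, running the full 1334 mm width of the frame in y; along x they sit between the end posts with a 66 mm gap after the −x posts and between neighbouring slats, leaving 68 mm before the +x posts.


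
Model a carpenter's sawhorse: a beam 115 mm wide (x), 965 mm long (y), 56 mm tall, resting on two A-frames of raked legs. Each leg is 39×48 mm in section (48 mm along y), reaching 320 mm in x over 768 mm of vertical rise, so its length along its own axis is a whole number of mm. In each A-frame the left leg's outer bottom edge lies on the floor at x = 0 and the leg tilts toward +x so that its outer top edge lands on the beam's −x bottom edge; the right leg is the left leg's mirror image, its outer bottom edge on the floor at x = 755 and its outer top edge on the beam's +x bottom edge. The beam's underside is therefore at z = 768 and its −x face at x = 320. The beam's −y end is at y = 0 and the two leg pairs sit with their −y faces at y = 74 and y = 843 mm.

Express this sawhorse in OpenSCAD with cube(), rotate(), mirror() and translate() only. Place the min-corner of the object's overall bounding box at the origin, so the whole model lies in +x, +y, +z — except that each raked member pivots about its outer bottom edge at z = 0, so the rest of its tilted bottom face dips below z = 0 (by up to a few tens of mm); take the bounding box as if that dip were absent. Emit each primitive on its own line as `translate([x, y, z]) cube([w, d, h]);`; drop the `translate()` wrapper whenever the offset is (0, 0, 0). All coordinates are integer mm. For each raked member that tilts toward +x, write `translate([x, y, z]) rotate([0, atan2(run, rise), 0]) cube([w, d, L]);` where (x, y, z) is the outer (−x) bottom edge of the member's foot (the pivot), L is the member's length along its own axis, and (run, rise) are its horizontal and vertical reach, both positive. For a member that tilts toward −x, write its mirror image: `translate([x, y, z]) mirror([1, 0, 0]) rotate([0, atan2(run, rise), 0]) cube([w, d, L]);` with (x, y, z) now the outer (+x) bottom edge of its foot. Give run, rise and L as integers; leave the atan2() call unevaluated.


translate([320, 0, 768]) cube([115, 965, 56]);
translate([0, 74, 0]) rotate([0, atan2(320, 768), 0]) cube([39, 48, 832]);
translate([755, 74, 0]) mirror([1, 0, 0]) rotate([0, atan2(320, 768), 0]) cube([39, 48, 832]);
translate([0, 843, 0]) rotate([0, atan2(320, 768), 0]) cube([39, 48, 832]);
translate([755, 843, 0]) mirror([1, 0, 0]) rotate([0, atan2(320, 768), 0]) cube([39, 48, 832]);


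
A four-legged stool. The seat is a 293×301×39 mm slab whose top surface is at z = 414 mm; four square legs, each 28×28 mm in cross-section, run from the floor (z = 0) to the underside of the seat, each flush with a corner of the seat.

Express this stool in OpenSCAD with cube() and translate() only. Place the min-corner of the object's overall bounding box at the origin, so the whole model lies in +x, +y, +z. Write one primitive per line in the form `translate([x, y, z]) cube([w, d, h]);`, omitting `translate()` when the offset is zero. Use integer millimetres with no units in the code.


// leg_h = 414 - 39 = 375
translate([0, 0, 375]) cube([293, 301, 39]);
cube([28, 28, 375]);
translate([265, 0, 0]) cube([28, 28, 375]);
translate([0, 273, 0]) cube([28, 28, 375]);
translate([265, 273, 0]) cube([28, 28, 375]);


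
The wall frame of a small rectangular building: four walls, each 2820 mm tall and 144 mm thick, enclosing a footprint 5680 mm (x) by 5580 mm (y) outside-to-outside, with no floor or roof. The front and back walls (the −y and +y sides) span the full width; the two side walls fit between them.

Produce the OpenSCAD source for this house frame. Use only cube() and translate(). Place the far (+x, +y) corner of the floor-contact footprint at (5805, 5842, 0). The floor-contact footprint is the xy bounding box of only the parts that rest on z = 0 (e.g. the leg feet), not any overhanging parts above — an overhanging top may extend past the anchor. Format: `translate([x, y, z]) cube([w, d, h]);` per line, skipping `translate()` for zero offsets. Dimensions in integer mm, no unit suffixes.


translate([125, 262, 0]) cube([5680, 144, 2820]);
translate([125, 5698, 0]) cube([5680, 144, 2820]);
translate([125, 406, 0]) cube([144, 5292, 2820]);
translate([5661, 406, 0]) cube([144, 5292, 2820]);


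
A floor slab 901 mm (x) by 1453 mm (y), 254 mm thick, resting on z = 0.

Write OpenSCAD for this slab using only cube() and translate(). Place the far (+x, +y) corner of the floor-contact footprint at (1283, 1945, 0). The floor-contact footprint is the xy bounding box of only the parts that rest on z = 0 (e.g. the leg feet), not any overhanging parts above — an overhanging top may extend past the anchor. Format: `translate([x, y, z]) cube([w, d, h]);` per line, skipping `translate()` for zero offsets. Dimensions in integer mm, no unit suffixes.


translate([382, 492, 0]) cube([901, 1453, 254]);


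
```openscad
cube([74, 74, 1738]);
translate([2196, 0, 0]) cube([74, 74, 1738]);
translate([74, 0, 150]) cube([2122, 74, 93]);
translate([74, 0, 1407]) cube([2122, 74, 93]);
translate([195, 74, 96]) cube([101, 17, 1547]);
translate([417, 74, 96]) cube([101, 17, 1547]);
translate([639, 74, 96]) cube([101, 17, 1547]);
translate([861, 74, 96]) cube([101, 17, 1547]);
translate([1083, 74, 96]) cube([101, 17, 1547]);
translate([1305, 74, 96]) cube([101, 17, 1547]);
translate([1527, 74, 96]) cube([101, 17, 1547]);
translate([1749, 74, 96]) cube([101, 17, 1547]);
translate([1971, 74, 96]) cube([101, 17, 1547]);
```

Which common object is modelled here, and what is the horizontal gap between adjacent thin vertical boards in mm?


A fence section. The picket gap is 121 mm.

Two posts, two rails, 9 pickets — a fence section. Span 2122 mm holds 9 pickets of 101 mm with 10 equal gaps: ⌊(2122 − 9·101) / 10⌋ = 121 mm.


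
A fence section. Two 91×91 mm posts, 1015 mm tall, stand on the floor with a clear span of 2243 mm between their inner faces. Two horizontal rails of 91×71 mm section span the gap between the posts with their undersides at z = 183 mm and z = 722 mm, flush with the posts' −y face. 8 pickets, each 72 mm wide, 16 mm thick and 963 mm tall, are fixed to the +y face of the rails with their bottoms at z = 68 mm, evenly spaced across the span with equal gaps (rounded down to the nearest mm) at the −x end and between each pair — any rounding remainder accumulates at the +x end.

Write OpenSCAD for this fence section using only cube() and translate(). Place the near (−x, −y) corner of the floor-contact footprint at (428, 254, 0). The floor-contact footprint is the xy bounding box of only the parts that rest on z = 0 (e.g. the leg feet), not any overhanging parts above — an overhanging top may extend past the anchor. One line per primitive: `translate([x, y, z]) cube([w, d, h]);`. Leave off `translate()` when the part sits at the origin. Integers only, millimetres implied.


translate([428, 254, 0]) cube([91, 91, 1015]);
translate([2762, 254, 0]) cube([91, 91, 1015]);
translate([519, 254, 183]) cube([2243, 91, 71]);
translate([519, 254, 722]) cube([2243, 91, 71]);
translate([704, 345, 68]) cube([72, 16, 963]);
translate([961, 345, 68]) cube([72, 16, 963]);
translate([1218, 345, 68]) cube([72, 16, 963]);
translate([1475, 345, 68]) cube([72, 16, 963]);
translate([1732, 345, 68]) cube([72, 16, 963]);
translate([1989, 345, 68]) cube([72, 16, 963]);
translate([2246, 345, 68]) cube([72, 16, 963]);
translate([2503, 345, 68]) cube([72, 16, 963]);


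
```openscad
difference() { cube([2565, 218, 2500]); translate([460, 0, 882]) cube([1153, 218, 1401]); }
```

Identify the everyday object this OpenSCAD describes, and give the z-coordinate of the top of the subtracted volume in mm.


A wall with a window opening. The window head height is 2283 mm.

A wall with a rectangular opening subtracted — a window. Sill at z = 882, opening 1401 mm tall, so the head is at 882 + 1401 = 2283 mm.


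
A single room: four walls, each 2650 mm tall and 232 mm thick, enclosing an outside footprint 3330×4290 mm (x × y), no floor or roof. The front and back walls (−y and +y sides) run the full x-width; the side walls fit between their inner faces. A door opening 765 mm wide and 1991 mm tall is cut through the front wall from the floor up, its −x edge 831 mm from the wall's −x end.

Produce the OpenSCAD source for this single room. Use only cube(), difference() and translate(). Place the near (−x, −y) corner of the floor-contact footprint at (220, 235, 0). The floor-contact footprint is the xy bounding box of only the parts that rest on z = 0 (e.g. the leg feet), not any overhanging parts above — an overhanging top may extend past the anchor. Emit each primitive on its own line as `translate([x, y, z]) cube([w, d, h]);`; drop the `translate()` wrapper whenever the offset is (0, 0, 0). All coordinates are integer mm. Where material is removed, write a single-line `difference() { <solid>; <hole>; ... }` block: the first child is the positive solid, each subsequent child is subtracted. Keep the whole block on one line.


difference() { translate([220, 235, 0]) cube([3330, 232, 2650]); translate([1051, 235, 0]) cube([765, 232, 1991]); }
translate([220, 4293, 0]) cube([3330, 232, 2650]);
translate([220, 467, 0]) cube([232, 3826, 2650]);
translate([3318, 467, 0]) cube([232, 3826, 2650]);


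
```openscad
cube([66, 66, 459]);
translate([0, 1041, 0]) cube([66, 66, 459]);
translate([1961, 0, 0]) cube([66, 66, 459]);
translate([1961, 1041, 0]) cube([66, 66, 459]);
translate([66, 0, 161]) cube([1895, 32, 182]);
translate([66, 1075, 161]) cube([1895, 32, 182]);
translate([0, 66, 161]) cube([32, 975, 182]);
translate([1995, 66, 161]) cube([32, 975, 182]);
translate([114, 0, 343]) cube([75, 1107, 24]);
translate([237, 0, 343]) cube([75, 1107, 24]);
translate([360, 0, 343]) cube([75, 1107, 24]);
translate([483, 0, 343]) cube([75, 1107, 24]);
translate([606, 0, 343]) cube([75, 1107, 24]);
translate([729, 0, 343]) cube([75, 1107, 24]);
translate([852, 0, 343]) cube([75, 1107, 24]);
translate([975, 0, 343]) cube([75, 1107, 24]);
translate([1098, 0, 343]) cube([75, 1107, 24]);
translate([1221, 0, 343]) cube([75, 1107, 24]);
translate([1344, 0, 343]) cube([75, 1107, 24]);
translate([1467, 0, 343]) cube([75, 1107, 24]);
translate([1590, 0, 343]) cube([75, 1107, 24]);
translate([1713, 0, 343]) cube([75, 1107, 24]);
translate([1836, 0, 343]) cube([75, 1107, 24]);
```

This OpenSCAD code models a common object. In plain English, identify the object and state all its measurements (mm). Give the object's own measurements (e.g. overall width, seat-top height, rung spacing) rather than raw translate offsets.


A bed frame 2027 mm long (x) by 1107 mm wide (y). Four 66×66 mm corner posts, 459 mm tall, at the corners of the footprint. Four rails of 32 mm thickness and 182 mm height run between adjacent posts with their undersides at z = 161 mm, their outer faces flush with the outside of the frame (the two x-running rails run between the posts' inner faces; the two y-running rails run between the posts' inner faces). 15 slats, each 75 mm wide (x) and 24 mm thick, lie across the top of the two x-running rails, running the full 1107 mm width of the frame in y; along x they sit between the end posts with a 48 mm gap after the −x posts and between neighbouring slats, leaving 50 mm before the +x posts.


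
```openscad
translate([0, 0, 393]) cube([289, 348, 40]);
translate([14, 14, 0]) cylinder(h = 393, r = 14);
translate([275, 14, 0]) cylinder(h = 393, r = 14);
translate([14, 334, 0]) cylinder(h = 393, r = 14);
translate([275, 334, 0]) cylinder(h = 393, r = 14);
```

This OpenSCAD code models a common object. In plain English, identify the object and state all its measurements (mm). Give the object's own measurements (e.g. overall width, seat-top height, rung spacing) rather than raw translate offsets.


A four-legged stool. The seat is a 289×348×40 mm slab whose top surface is at z = 433 mm; four round legs, each 28 mm in diameter, run from the floor (z = 0) to the underside of the seat, each leg's axis is inset half a diameter from the nearest pair of seat edges (so the leg's bounding box is flush with the corner).


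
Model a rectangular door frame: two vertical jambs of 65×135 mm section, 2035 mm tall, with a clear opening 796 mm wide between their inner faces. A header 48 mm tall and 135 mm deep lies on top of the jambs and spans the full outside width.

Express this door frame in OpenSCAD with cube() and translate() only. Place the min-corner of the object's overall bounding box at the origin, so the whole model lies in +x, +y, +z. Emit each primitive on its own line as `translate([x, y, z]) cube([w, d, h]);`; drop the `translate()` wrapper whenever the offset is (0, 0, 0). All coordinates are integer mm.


cube([65, 135, 2035]);
translate([861, 0, 0]) cube([65, 135, 2035]);
translate([0, 0, 2035]) cube([926, 135, 48]);


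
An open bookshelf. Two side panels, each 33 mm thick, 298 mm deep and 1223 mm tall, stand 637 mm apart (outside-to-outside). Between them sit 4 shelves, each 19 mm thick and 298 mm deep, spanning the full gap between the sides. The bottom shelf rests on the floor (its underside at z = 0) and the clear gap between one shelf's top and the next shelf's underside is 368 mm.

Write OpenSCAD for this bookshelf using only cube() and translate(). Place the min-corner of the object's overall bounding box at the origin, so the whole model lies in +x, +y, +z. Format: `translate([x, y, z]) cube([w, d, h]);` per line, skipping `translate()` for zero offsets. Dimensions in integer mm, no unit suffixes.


cube([33, 298, 1223]);
translate([604, 0, 0]) cube([33, 298, 1223]);
translate([33, 0, 0]) cube([571, 298, 19]);
translate([33, 0, 387]) cube([571, 298, 19]);
translate([33, 0, 774]) cube([571, 298, 19]);
translate([33, 0, 1161]) cube([571, 298, 19]);


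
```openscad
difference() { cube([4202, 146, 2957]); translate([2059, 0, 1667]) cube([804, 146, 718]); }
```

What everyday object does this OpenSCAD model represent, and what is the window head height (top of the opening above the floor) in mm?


A wall with a window opening. The window head height is 2385 mm.

A wall with a rectangular opening subtracted — a window. Sill at z = 1667, opening 718 mm tall, so the head is at 1667 + 718 = 2385 mm.


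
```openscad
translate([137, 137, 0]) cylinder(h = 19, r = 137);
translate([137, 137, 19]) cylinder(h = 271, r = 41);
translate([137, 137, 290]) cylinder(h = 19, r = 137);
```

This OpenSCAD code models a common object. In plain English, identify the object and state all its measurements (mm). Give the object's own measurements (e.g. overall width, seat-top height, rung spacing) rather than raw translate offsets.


A spool: two coaxial disc flanges of radius 137 mm and thickness 19 mm, joined by a core cylinder of radius 41 mm and height 271 mm. The lower flange rests on z = 0 and the three cylinders share a vertical axis.


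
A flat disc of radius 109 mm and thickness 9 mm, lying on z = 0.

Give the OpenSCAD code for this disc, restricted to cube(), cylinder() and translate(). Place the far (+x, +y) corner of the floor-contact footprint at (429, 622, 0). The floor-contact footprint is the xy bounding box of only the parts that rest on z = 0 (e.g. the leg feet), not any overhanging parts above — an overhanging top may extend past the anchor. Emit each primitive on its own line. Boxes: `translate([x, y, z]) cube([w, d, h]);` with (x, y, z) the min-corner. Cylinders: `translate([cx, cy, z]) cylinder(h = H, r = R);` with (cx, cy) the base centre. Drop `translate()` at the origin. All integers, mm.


translate([320, 513, 0]) cylinder(h = 9, r = 109);


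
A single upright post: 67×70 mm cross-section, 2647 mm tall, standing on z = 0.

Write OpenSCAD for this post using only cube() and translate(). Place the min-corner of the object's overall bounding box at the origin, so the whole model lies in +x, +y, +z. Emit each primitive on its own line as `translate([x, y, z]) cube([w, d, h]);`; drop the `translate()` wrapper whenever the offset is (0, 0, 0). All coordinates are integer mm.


cube([67, 70, 2647]);


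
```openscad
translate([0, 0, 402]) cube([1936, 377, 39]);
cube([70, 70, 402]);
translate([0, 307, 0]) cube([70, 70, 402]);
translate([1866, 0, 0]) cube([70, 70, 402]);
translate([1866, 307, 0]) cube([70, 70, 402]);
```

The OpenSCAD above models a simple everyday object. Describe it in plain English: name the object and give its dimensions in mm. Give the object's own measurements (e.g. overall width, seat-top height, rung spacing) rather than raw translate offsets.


A bench: a 1936×377 mm seat slab, 39 mm thick, top at z = 441 mm, on four 70×70 mm square legs flush with the seat corners and standing on z = 0.


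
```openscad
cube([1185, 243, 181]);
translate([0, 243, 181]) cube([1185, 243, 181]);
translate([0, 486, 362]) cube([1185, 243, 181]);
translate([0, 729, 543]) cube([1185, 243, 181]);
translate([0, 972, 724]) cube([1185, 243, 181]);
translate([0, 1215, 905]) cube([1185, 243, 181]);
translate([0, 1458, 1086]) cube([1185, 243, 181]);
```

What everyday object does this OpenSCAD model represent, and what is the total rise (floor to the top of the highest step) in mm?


A staircase. The total rise is 1267 mm.

7 identical blocks, each offset up and back from the previous — a staircase. Each step is 181 mm tall and there are 7 of them, so the total rise is 7 × 181 = 1267 mm.


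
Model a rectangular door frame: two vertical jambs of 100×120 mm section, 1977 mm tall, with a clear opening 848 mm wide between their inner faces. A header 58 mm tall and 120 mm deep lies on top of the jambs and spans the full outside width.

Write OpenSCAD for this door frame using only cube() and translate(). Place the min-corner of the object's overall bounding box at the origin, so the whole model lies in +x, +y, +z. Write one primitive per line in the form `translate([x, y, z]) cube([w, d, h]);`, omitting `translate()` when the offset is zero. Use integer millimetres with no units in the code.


cube([100, 120, 1977]);
translate([948, 0, 0]) cube([100, 120, 1977]);
translate([0, 0, 1977]) cube([1048, 120, 58]);


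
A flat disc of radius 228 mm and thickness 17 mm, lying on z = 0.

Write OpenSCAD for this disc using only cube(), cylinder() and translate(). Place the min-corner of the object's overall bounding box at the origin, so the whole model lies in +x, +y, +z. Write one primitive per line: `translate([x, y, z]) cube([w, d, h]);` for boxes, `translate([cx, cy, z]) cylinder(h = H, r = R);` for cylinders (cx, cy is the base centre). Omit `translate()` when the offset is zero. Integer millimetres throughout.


translate([228, 228, 0]) cylinder(h = 17, r = 228);


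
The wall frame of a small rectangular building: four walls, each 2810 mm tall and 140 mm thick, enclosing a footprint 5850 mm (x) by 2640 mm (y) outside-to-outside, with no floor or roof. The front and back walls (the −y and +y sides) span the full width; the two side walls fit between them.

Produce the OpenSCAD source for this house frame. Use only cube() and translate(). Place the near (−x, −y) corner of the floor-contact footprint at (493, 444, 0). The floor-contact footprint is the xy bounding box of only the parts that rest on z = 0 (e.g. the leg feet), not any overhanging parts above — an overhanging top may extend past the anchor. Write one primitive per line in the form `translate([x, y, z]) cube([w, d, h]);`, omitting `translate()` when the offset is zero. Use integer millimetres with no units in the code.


translate([493, 444, 0]) cube([5850, 140, 2810]);
translate([493, 2944, 0]) cube([5850, 140, 2810]);
translate([493, 584, 0]) cube([140, 2360, 2810]);
translate([6203, 584, 0]) cube([140, 2360, 2810]);


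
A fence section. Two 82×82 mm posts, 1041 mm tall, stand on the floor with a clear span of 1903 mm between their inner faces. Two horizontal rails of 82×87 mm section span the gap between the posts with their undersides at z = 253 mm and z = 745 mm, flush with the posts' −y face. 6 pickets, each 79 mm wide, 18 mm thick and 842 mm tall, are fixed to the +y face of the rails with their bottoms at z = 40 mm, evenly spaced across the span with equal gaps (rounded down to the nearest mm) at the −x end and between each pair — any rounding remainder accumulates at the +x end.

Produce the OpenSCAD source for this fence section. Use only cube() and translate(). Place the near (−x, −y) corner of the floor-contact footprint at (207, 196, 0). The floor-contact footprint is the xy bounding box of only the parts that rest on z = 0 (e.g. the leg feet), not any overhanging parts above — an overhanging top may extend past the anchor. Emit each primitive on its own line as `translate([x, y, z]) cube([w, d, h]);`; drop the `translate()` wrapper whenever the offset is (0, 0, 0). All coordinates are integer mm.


translate([207, 196, 0]) cube([82, 82, 1041]);
translate([2192, 196, 0]) cube([82, 82, 1041]);
translate([289, 196, 253]) cube([1903, 82, 87]);
translate([289, 196, 745]) cube([1903, 82, 87]);
translate([493, 278, 40]) cube([79, 18, 842]);
translate([776, 278, 40]) cube([79, 18, 842]);
translate([1059, 278, 40]) cube([79, 18, 842]);
translate([1342, 278, 40]) cube([79, 18, 842]);
translate([1625, 278, 40]) cube([79, 18, 842]);
translate([1908, 278, 40]) cube([79, 18, 842]);


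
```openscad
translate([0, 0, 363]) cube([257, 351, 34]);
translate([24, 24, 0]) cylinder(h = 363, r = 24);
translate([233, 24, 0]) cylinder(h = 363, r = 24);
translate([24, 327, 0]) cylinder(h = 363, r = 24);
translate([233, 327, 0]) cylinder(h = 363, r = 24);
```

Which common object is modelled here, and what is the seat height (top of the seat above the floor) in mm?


A stool. The seat height is 397 mm.

A 257×351×34 slab at z = 363 on four corner cylinders — a stool. The seat top is 363 + 34 = 397 mm.


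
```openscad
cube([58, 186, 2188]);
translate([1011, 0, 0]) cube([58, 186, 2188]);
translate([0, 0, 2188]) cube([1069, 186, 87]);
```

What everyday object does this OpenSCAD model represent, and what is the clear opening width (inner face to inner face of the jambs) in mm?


A door frame. The clear opening width is 953 mm.

Two 2188 mm tall posts with a header on top — a door frame. The left jamb is 58 mm wide at x = 0; the right jamb starts at x = 1011. The clear opening is 1011 − 58 = 953 mm.


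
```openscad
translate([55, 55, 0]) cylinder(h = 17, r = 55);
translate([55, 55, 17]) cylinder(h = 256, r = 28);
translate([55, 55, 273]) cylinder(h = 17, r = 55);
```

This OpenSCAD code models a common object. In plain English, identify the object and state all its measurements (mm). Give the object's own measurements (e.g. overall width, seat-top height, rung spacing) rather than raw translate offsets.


A spool: two coaxial disc flanges of radius 55 mm and thickness 17 mm, joined by a core cylinder of radius 28 mm and height 256 mm. The lower flange rests on z = 0 and the three cylinders share a vertical axis.


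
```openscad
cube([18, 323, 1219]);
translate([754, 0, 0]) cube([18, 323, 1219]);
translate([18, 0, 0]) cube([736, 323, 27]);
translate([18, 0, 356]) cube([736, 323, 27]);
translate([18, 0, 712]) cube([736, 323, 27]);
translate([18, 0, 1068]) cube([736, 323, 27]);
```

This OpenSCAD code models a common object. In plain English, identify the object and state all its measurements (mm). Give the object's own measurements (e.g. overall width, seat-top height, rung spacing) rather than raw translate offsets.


An open bookshelf. Two side panels, each 18 mm thick, 323 mm deep and 1219 mm tall, stand 772 mm apart (outside-to-outside). Between them sit 4 shelves, each 27 mm thick and 323 mm deep, spanning the full gap between the sides. The bottom shelf rests on the floor (its underside at z = 0) and the clear gap between one shelf's top and the next shelf's underside is 329 mm.


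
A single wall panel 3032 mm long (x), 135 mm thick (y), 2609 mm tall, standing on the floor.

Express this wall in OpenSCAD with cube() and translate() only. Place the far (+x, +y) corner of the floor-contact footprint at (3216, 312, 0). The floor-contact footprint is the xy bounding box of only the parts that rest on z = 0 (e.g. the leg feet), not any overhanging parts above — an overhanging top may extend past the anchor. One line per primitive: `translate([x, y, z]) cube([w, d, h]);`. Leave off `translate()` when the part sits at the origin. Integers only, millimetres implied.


translate([184, 177, 0]) cube([3032, 135, 2609]);


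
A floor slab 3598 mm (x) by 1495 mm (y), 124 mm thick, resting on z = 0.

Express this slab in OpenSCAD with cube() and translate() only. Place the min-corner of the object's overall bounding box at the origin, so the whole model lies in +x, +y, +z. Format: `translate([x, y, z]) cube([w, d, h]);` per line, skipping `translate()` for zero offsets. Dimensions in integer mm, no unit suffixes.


cube([3598, 1495, 124]);


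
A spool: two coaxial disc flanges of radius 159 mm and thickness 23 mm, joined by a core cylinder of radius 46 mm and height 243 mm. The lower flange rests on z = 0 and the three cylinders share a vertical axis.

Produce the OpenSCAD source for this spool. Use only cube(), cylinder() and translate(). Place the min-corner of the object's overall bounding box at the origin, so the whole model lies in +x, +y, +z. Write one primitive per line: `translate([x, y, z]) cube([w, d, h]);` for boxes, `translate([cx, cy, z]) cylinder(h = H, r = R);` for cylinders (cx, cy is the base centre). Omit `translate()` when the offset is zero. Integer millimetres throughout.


translate([159, 159, 0]) cylinder(h = 23, r = 159);
translate([159, 159, 23]) cylinder(h = 243, r = 46);
translate([159, 159, 266]) cylinder(h = 23, r = 159);


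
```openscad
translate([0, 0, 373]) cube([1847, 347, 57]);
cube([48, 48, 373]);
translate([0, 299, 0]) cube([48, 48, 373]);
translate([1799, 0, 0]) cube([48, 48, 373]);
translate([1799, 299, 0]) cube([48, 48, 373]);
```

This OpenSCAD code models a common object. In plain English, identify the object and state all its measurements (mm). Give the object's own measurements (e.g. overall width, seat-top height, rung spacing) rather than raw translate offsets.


A long wooden bench with a 1847 mm (x) × 347 mm (y) seat, 57 mm thick, its top surface 430 mm above the floor. Four 48 mm square legs at the seat corners, flush with the edges, run from z = 0 to the seat underside.


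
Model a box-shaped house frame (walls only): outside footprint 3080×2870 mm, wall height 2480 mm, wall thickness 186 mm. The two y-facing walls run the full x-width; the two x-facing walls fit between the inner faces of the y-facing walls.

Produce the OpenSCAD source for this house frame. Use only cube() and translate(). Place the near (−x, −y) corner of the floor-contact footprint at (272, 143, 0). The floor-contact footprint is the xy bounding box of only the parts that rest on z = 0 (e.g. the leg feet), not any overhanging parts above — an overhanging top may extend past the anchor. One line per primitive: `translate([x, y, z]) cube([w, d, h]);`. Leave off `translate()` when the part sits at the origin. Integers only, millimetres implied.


translate([272, 143, 0]) cube([3080, 186, 2480]);
translate([272, 2827, 0]) cube([3080, 186, 2480]);
translate([272, 329, 0]) cube([186, 2498, 2480]);
translate([3166, 329, 0]) cube([186, 2498, 2480]);


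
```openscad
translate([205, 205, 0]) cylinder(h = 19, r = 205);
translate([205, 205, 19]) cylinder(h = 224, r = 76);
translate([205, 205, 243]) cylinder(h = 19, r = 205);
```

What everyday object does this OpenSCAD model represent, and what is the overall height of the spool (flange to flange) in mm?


A spool. The overall height is 262 mm.

Three coaxial cylinders, large–small–large — a spool. Two 19 mm flanges and a 224 mm core give 19 + 224 + 19 = 262 mm.


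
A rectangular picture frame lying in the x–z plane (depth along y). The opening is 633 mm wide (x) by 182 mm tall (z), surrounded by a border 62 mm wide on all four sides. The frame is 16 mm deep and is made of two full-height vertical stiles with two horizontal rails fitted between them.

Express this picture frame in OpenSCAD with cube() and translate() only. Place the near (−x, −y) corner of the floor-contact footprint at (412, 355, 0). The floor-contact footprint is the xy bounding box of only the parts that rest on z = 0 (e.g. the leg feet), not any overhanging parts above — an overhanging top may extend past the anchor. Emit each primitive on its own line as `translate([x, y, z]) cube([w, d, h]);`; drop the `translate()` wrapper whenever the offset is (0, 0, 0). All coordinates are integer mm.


translate([412, 355, 0]) cube([62, 16, 306]);
translate([1107, 355, 0]) cube([62, 16, 306]);
translate([474, 355, 0]) cube([633, 16, 62]);
translate([474, 355, 244]) cube([633, 16, 62]);


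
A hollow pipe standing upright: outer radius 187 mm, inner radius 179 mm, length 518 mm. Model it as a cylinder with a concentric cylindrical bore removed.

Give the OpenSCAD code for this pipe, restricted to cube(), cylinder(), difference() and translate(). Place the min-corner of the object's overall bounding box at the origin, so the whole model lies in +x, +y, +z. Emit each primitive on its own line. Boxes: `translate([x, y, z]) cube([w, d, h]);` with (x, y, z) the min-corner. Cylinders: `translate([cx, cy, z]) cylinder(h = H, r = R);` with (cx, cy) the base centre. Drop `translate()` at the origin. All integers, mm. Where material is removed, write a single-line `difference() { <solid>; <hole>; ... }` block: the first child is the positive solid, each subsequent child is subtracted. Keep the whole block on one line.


difference() { translate([187, 187, 0]) cylinder(h = 518, r = 187); translate([187, 187, 0]) cylinder(h = 518, r = 179); }


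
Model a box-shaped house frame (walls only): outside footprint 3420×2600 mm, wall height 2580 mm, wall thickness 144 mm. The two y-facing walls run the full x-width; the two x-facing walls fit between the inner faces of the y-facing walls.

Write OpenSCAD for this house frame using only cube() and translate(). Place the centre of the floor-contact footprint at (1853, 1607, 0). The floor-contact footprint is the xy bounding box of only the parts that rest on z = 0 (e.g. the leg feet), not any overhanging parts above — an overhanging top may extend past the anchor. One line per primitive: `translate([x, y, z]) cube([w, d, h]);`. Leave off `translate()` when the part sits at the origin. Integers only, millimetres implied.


translate([143, 307, 0]) cube([3420, 144, 2580]);
translate([143, 2763, 0]) cube([3420, 144, 2580]);
translate([143, 451, 0]) cube([144, 2312, 2580]);
translate([3419, 451, 0]) cube([144, 2312, 2580]);
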